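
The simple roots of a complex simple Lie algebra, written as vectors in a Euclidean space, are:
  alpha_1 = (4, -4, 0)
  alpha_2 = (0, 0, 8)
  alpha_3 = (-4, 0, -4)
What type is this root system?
C3

Compute the Cartan integers a_ij = 2(alpha_i, alpha_j)/(alpha_j, alpha_j); the resulting 3x3 Cartan matrix is
[[2, 0, -1], [0, 2, -2], [-1, -1, 2]].
The roots have two lengths (squared-length ratio 2:1); the short ones are alpha_{1,3}. The associated Dynkin diagram is a chain of 3 nodes with a double edge at one end; the terminal node there is the unique long simple root (C_3), so the type is C_3 (the algebra sp(6)).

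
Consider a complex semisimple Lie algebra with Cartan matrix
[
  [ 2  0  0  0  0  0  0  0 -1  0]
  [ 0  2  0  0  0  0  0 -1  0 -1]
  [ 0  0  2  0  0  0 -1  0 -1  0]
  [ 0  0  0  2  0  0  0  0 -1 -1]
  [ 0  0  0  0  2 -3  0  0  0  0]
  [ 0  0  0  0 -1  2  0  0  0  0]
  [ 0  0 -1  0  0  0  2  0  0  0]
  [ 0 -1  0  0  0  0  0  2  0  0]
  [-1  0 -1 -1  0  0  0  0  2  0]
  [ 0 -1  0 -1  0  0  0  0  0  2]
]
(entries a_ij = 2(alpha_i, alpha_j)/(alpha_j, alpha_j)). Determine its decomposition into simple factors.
E_8 + G_2

The diagram associated to this matrix has two connected components: the simple roots {alpha_1, alpha_2, alpha_3, alpha_4, alpha_7, alpha_8, alpha_9, alpha_10} form a chain of 7 nodes with one extra node attached to the third node from one end (E_8), and {alpha_5, alpha_6} form two nodes joined by a triple edge (G_2). A semisimple Lie algebra decomposes uniquely as the direct sum of simple ideals, one per connected component of its Dynkin diagram, so g ≅ E_8 ⊕ G_2 (dimension 248 + 14 = 262).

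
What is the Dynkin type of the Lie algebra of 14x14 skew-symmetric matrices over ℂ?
D7

This is so(14) with 14 even, which has dimension 14(14-1)/2 = 91 and rank 14/2 = 7. In the classification of classical Lie algebras, the orthogonal algebra so(2n) in an even number of variables has type D_n; here n = 7, so the Dynkin diagram is a chain of 5 nodes with a fork of two nodes at one end (D_7). Hence the type is D_7.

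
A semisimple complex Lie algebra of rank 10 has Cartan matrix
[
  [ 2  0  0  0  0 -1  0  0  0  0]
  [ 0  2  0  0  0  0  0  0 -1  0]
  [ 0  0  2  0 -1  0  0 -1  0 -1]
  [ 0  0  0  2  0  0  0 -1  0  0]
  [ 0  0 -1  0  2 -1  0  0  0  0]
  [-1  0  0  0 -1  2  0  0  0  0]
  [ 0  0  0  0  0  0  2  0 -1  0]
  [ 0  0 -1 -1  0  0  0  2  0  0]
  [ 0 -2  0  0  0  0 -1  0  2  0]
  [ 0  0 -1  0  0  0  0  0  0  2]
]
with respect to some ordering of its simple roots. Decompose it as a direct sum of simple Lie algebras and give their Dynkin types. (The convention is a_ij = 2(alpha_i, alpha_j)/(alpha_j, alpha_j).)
B_3 (so(7)) + E_7

The diagram associated to this matrix has two connected components: the simple roots {alpha_2, alpha_7, alpha_9} form a chain of 3 nodes with a double edge at one end; the terminal node there is the unique short simple root (B_3), and {alpha_1, alpha_3, alpha_4, alpha_5, alpha_6, alpha_8, alpha_10} form a chain of 6 nodes with one extra node attached to the third node from one end (E_7). A semisimple Lie algebra decomposes uniquely as the direct sum of simple ideals, one per connected component of its Dynkin diagram, so g ≅ B_3 ⊕ E_7 (dimension 21 + 133 = 154).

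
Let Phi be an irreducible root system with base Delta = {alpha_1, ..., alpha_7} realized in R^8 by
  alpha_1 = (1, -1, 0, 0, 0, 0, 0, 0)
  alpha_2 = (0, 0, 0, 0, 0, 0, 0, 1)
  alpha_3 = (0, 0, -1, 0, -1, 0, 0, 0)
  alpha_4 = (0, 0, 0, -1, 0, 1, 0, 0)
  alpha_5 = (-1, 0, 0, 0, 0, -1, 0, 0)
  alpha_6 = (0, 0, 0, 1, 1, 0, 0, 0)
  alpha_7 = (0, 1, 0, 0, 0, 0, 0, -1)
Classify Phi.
Compute the Cartan integers a_ij = 2(alpha_i, alpha_j)/(alpha_j, alpha_j); the resulting 7x7 Cartan matrix is
[[2, 0, 0, 0, -1, 0, -1], [0, 2, 0, 0, 0, 0, -1], [0, 0, 2, 0, 0, -1, 0], [0, 0, 0, 2, -1, -1, 0], [-1, 0, 0, -1, 2, 0, 0], [0, 0, -1, -1, 0, 2, 0], [-1, -2, 0, 0, 0, 0, 2]].
The roots have two lengths (squared-length ratio 2:1); the short ones are alpha_{2}. The associated Dynkin diagram is a chain of 7 nodes with a double edge at one end; the terminal node there is the unique short simple root (B_7), so the type is B_7 (the algebra so(15)).

B_7 (so(15))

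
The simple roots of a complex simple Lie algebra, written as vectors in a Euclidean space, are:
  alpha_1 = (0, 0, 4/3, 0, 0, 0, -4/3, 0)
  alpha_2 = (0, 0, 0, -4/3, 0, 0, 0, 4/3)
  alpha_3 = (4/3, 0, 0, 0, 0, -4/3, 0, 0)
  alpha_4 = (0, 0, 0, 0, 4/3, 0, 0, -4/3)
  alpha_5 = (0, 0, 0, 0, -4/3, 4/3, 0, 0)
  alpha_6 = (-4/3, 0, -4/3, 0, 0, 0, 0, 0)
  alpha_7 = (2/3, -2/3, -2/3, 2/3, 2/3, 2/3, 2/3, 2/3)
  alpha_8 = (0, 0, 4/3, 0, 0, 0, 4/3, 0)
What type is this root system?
Compute the Cartan integers a_ij = 2(alpha_i, alpha_j)/(alpha_j, alpha_j); the resulting 8x8 Cartan matrix is
[[2, 0, 0, 0, 0, -1, -1, 0], [0, 2, 0, -1, 0, 0, 0, 0], [0, 0, 2, 0, -1, -1, 0, 0], [0, -1, 0, 2, -1, 0, 0, 0], [0, 0, -1, -1, 2, 0, 0, 0], [-1, 0, -1, 0, 0, 2, 0, -1], [-1, 0, 0, 0, 0, 0, 2, 0], [0, 0, 0, 0, 0, -1, 0, 2]].
All simple roots have the same length, so the diagram is simply laced. The associated Dynkin diagram is a chain of 7 nodes with one extra node attached to the third node from one end (E_8), so the type is E_8.

type E_8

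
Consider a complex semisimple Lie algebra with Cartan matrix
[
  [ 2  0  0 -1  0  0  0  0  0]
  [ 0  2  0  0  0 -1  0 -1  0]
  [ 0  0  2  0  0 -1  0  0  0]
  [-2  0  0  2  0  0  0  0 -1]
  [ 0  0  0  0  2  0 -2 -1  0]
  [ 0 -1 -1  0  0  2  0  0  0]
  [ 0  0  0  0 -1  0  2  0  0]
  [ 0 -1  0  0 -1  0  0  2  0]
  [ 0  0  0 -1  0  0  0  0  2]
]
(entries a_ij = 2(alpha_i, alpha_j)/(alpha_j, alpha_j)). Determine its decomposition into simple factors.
The diagram associated to this matrix has two connected components: the simple roots {alpha_1, alpha_4, alpha_9} form a chain of 3 nodes with a double edge at one end; the terminal node there is the unique short simple root (B_3), and {alpha_2, alpha_3, alpha_5, alpha_6, alpha_7, alpha_8} form a chain of 6 nodes with a double edge at one end; the terminal node there is the unique short simple root (B_6). A semisimple Lie algebra decomposes uniquely as the direct sum of simple ideals, one per connected component of its Dynkin diagram, so g ≅ B_3 ⊕ B_6 (dimension 21 + 78 = 99).

B_3 (so(7)) ⊕ B_6 (so(13))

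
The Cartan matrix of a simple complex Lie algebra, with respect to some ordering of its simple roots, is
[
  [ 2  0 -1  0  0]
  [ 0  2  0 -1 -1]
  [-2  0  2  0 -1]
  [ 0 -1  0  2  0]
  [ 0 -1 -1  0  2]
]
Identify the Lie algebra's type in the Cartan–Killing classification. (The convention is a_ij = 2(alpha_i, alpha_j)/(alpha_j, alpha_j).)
The matrix has rank 5 with 2's on the diagonal. Reading the off-diagonal entries as Dynkin edges (a single edge where a_ij = a_ji = -1; a double or triple edge where a_ij * a_ji = 2 or 3), the diagram is a chain of 5 nodes with a double edge at one end; the terminal node there is the unique short simple root (B_5). One simple-root ordering that puts it in standard form is (alpha_4, alpha_2, alpha_5, alpha_3, alpha_1). So the algebra is type B_5, i.e. so(11).

B_5 (so(11))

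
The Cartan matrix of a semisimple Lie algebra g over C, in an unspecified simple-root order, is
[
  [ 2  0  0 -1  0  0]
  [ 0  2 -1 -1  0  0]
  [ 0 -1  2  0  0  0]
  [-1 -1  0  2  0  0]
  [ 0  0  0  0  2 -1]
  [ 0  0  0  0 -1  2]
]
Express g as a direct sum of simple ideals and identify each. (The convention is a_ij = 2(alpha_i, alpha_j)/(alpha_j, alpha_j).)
The diagram associated to this matrix has two connected components: the simple roots {alpha_5, alpha_6} form a chain of 2 nodes with single edges (A_2), and {alpha_1, alpha_2, alpha_3, alpha_4} form a chain of 4 nodes with single edges (A_4). A semisimple Lie algebra decomposes uniquely as the direct sum of simple ideals, one per connected component of its Dynkin diagram, so g ≅ A_2 ⊕ A_4 (dimension 8 + 24 = 32).

type A_2 ⊕ type A_4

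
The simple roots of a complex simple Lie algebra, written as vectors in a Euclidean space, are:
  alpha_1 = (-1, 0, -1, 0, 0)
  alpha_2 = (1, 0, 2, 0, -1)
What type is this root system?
Compute the Cartan integers a_ij = 2(alpha_i, alpha_j)/(alpha_j, alpha_j); the resulting 2x2 Cartan matrix is
[[2, -1], [-3, 2]].
The roots have two lengths (squared-length ratio 3:1); the short ones are alpha_{1}. The associated Dynkin diagram is two nodes joined by a triple edge (G_2), so the type is G_2.

G2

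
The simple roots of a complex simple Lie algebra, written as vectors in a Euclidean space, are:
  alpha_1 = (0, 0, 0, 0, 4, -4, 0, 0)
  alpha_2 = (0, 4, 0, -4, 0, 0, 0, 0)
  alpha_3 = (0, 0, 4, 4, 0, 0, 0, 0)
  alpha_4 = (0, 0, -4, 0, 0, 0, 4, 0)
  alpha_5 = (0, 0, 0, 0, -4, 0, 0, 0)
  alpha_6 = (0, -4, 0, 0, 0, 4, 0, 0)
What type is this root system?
B_6 (so(13))

Compute the Cartan integers a_ij = 2(alpha_i, alpha_j)/(alpha_j, alpha_j); the resulting 6x6 Cartan matrix is
[[2, 0, 0, 0, -2, -1], [0, 2, -1, 0, 0, -1], [0, -1, 2, -1, 0, 0], [0, 0, -1, 2, 0, 0], [-1, 0, 0, 0, 2, 0], [-1, -1, 0, 0, 0, 2]].
The roots have two lengths (squared-length ratio 2:1); the short ones are alpha_{5}. The associated Dynkin diagram is a chain of 6 nodes with a double edge at one end; the terminal node there is the unique short simple root (B_6), so the type is B_6 (the algebra so(13)).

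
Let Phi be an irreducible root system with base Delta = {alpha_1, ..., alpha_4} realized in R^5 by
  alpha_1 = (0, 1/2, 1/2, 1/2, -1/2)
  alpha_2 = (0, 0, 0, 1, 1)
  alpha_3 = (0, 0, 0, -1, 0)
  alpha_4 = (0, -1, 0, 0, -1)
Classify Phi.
Compute the Cartan integers a_ij = 2(alpha_i, alpha_j)/(alpha_j, alpha_j); the resulting 4x4 Cartan matrix is
[[2, 0, -1, 0], [0, 2, -2, -1], [-1, -1, 2, 0], [0, -1, 0, 2]].
The roots have two lengths (squared-length ratio 2:1); the short ones are alpha_{1,3}. The associated Dynkin diagram is a chain of 4 nodes with a double edge between the middle two (F_4), so the type is F_4.

F_4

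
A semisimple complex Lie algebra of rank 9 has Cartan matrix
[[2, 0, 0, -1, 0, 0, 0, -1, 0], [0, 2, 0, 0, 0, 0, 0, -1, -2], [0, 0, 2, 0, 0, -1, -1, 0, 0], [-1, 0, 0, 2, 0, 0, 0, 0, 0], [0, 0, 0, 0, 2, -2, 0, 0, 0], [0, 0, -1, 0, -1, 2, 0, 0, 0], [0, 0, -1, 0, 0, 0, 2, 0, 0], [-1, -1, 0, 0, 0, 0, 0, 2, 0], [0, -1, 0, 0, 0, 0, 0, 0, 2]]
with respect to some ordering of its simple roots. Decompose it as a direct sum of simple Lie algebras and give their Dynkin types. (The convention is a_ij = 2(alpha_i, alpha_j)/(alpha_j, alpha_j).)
The diagram associated to this matrix has two connected components: the simple roots {alpha_1, alpha_2, alpha_4, alpha_8, alpha_9} form a chain of 5 nodes with a double edge at one end; the terminal node there is the unique short simple root (B_5), and {alpha_3, alpha_5, alpha_6, alpha_7} form a chain of 4 nodes with a double edge at one end; the terminal node there is the unique long simple root (C_4). A semisimple Lie algebra decomposes uniquely as the direct sum of simple ideals, one per connected component of its Dynkin diagram, so g ≅ B_5 ⊕ C_4 (dimension 55 + 36 = 91).

B_5 (so(11)) + C_4 (sp(8))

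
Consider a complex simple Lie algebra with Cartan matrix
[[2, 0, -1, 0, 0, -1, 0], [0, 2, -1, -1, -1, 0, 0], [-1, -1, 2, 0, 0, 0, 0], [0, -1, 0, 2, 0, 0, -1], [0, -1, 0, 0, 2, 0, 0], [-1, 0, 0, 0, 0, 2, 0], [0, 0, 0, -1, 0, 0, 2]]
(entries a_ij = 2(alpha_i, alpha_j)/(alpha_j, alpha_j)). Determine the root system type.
type E_7

The matrix has rank 7 with 2's on the diagonal. Reading the off-diagonal entries as Dynkin edges (a single edge where a_ij = a_ji = -1; a double or triple edge where a_ij * a_ji = 2 or 3), the diagram is a chain of 6 nodes with one extra node attached to the third node from one end (E_7). One simple-root ordering that puts it in standard form is (alpha_7, alpha_5, alpha_4, alpha_2, alpha_3, alpha_1, alpha_6). So the algebra is type E_7.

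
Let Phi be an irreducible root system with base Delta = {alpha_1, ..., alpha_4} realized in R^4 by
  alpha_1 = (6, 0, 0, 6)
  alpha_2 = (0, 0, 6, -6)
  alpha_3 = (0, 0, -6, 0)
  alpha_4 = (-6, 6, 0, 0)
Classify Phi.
type B_4

Compute the Cartan integers a_ij = 2(alpha_i, alpha_j)/(alpha_j, alpha_j); the resulting 4x4 Cartan matrix is
[[2, -1, 0, -1], [-1, 2, -2, 0], [0, -1, 2, 0], [-1, 0, 0, 2]].
The roots have two lengths (squared-length ratio 2:1); the short ones are alpha_{3}. The associated Dynkin diagram is a chain of 4 nodes with a double edge at one end; the terminal node there is the unique short simple root (B_4), so the type is B_4 (the algebra so(9)).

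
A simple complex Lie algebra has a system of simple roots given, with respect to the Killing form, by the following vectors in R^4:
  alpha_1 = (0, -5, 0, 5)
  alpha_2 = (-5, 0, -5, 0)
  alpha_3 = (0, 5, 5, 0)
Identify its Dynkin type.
type A_3

Compute the Cartan integers a_ij = 2(alpha_i, alpha_j)/(alpha_j, alpha_j); the resulting 3x3 Cartan matrix is
[[2, 0, -1], [0, 2, -1], [-1, -1, 2]].
All simple roots have the same length, so the diagram is simply laced. The associated Dynkin diagram is a chain of 3 nodes with single edges (A_3), so the type is A_3 (the algebra sl(4)).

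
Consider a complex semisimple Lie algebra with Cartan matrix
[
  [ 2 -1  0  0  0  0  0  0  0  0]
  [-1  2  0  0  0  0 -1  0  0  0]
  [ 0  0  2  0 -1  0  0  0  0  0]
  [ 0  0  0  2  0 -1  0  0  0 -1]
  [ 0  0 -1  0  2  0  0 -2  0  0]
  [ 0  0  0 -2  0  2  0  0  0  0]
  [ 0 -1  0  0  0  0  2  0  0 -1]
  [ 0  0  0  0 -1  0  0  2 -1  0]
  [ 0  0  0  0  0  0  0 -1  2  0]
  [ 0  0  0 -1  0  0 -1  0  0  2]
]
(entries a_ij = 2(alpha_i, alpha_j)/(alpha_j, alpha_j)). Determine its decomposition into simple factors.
C_6 (sp(12)) ⊕ F_4

The diagram associated to this matrix has two connected components: the simple roots {alpha_1, alpha_2, alpha_4, alpha_6, alpha_7, alpha_10} form a chain of 6 nodes with a double edge at one end; the terminal node there is the unique long simple root (C_6), and {alpha_3, alpha_5, alpha_8, alpha_9} form a chain of 4 nodes with a double edge between the middle two (F_4). A semisimple Lie algebra decomposes uniquely as the direct sum of simple ideals, one per connected component of its Dynkin diagram, so g ≅ C_6 ⊕ F_4 (dimension 78 + 52 = 130).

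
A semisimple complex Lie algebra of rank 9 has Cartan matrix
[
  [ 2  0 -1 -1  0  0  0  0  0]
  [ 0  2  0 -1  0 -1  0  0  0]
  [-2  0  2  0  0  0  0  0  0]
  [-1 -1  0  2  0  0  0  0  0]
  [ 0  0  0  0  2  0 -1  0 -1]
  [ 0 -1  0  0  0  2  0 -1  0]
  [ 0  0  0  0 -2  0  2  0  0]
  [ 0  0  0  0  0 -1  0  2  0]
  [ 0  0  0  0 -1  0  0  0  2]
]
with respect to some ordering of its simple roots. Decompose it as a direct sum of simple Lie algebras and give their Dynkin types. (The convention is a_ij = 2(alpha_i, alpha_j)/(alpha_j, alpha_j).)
C3 + C6

The diagram associated to this matrix has two connected components: the simple roots {alpha_5, alpha_7, alpha_9} form a chain of 3 nodes with a double edge at one end; the terminal node there is the unique long simple root (C_3), and {alpha_1, alpha_2, alpha_3, alpha_4, alpha_6, alpha_8} form a chain of 6 nodes with a double edge at one end; the terminal node there is the unique long simple root (C_6). A semisimple Lie algebra decomposes uniquely as the direct sum of simple ideals, one per connected component of its Dynkin diagram, so g ≅ C_3 ⊕ C_6 (dimension 21 + 78 = 99).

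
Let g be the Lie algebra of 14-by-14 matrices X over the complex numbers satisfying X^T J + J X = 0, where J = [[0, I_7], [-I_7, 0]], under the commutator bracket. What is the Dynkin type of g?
This is sp(14), which has dimension 14(14+1)/2 = 105 and rank 14/2 = 7. In the classification of classical Lie algebras, the symplectic algebra sp(2n) has type C_n; here n = 7, so the Dynkin diagram is a chain of 7 nodes with a double edge at one end; the terminal node there is the unique long simple root (C_7). Hence the type is C_7.

C_7 (sp(14))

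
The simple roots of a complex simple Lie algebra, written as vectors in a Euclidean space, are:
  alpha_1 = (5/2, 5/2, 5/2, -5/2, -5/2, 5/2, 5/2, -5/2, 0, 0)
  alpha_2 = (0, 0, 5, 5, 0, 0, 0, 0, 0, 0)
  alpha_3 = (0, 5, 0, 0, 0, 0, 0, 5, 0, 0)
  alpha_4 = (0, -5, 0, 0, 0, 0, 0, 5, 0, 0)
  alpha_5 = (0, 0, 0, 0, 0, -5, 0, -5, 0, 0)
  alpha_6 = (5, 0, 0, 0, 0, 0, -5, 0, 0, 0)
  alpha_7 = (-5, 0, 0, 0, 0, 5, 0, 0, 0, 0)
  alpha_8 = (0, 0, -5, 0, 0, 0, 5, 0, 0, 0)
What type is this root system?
Compute the Cartan integers a_ij = 2(alpha_i, alpha_j)/(alpha_j, alpha_j); the resulting 8x8 Cartan matrix is
[[2, 0, 0, -1, 0, 0, 0, 0], [0, 2, 0, 0, 0, 0, 0, -1], [0, 0, 2, 0, -1, 0, 0, 0], [-1, 0, 0, 2, -1, 0, 0, 0], [0, 0, -1, -1, 2, 0, -1, 0], [0, 0, 0, 0, 0, 2, -1, -1], [0, 0, 0, 0, -1, -1, 2, 0], [0, -1, 0, 0, 0, -1, 0, 2]].
All simple roots have the same length, so the diagram is simply laced. The associated Dynkin diagram is a chain of 7 nodes with one extra node attached to the third node from one end (E_8), so the type is E_8.

type E_8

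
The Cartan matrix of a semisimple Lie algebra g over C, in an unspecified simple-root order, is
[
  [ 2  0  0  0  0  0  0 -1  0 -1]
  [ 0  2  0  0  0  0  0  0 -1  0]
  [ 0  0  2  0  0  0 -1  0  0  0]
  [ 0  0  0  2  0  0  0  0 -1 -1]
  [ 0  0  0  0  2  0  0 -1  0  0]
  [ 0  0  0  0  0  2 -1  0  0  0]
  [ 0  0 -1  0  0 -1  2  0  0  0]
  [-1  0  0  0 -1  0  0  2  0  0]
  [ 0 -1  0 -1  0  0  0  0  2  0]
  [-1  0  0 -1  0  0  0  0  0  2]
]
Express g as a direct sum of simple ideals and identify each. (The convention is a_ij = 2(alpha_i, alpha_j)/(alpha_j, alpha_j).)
type A_3 + type A_7

The diagram associated to this matrix has two connected components: the simple roots {alpha_3, alpha_6, alpha_7} form a chain of 3 nodes with single edges (A_3), and {alpha_1, alpha_2, alpha_4, alpha_5, alpha_8, alpha_9, alpha_10} form a chain of 7 nodes with single edges (A_7). A semisimple Lie algebra decomposes uniquely as the direct sum of simple ideals, one per connected component of its Dynkin diagram, so g ≅ A_3 ⊕ A_7 (dimension 15 + 63 = 78).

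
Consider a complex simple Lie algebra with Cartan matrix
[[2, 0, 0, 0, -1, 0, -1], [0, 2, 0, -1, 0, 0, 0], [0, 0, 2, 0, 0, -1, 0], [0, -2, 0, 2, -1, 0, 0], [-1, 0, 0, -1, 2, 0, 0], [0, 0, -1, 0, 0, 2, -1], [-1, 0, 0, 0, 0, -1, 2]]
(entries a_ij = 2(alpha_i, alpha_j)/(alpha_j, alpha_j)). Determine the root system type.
The matrix has rank 7 with 2's on the diagonal. Reading the off-diagonal entries as Dynkin edges (a single edge where a_ij = a_ji = -1; a double or triple edge where a_ij * a_ji = 2 or 3), the diagram is a chain of 7 nodes with a double edge at one end; the terminal node there is the unique short simple root (B_7). One simple-root ordering that puts it in standard form is (alpha_3, alpha_6, alpha_7, alpha_1, alpha_5, alpha_4, alpha_2). So the algebra is type B_7, i.e. so(15).

B7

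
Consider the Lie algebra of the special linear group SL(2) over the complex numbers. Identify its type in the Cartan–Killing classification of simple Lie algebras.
type A_1

This is sl(2), which has dimension 2^2 - 1 = 3 and rank 2 - 1 = 1 (a Cartan subalgebra is the diagonal traceless matrices). In the classification of classical Lie algebras, the special linear algebra sl(n+1) has type A_n; here n = 1, so the Dynkin diagram is a chain of 1 nodes with single edges (A_1). Hence the type is A_1.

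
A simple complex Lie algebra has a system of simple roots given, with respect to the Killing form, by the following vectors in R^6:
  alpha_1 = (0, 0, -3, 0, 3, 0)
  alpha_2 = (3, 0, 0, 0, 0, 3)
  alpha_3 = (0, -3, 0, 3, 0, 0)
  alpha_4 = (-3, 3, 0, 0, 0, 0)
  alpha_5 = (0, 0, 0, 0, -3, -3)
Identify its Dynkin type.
A_5 (sl(6))

Compute the Cartan integers a_ij = 2(alpha_i, alpha_j)/(alpha_j, alpha_j); the resulting 5x5 Cartan matrix is
[[2, 0, 0, 0, -1], [0, 2, 0, -1, -1], [0, 0, 2, -1, 0], [0, -1, -1, 2, 0], [-1, -1, 0, 0, 2]].
All simple roots have the same length, so the diagram is simply laced. The associated Dynkin diagram is a chain of 5 nodes with single edges (A_5), so the type is A_5 (the algebra sl(6)).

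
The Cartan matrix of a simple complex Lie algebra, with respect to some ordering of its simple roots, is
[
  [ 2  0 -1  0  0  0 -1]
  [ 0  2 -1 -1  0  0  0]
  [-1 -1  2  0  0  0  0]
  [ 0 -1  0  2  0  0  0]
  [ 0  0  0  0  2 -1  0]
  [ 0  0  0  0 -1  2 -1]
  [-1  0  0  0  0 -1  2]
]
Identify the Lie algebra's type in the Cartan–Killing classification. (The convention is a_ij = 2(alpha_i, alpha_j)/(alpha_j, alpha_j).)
The matrix has rank 7 with 2's on the diagonal. Reading the off-diagonal entries as Dynkin edges (a single edge where a_ij = a_ji = -1; a double or triple edge where a_ij * a_ji = 2 or 3), the diagram is a chain of 7 nodes with single edges (A_7). One simple-root ordering that puts it in standard form is (alpha_4, alpha_2, alpha_3, alpha_1, alpha_7, alpha_6, alpha_5). So the algebra is type A_7, i.e. sl(8).

A_7 (sl(8))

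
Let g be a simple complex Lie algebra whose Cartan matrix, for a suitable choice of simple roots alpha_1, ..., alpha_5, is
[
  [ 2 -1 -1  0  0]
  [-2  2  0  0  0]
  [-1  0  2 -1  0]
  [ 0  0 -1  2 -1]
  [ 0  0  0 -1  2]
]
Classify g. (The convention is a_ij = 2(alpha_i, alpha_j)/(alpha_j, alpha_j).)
C_5 (sp(10))

The matrix has rank 5 with 2's on the diagonal. Reading the off-diagonal entries as Dynkin edges (a single edge where a_ij = a_ji = -1; a double or triple edge where a_ij * a_ji = 2 or 3), the diagram is a chain of 5 nodes with a double edge at one end; the terminal node there is the unique long simple root (C_5). One simple-root ordering that puts it in standard form is (alpha_5, alpha_4, alpha_3, alpha_1, alpha_2). So the algebra is type C_5, i.e. sp(10).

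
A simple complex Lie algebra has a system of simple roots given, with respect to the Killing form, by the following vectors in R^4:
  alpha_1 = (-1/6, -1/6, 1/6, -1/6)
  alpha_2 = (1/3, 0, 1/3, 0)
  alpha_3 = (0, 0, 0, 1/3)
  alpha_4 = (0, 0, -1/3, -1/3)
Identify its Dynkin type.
type F_4

Compute the Cartan integers a_ij = 2(alpha_i, alpha_j)/(alpha_j, alpha_j); the resulting 4x4 Cartan matrix is
[[2, 0, -1, 0], [0, 2, 0, -1], [-1, 0, 2, -1], [0, -1, -2, 2]].
The roots have two lengths (squared-length ratio 2:1); the short ones are alpha_{1,3}. The associated Dynkin diagram is a chain of 4 nodes with a double edge between the middle two (F_4), so the type is F_4.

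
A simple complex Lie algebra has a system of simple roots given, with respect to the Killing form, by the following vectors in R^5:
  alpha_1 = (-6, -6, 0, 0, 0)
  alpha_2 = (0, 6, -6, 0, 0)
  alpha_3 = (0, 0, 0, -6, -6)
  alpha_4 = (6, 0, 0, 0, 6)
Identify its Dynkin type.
A_4 (sl(5))

Compute the Cartan integers a_ij = 2(alpha_i, alpha_j)/(alpha_j, alpha_j); the resulting 4x4 Cartan matrix is
[[2, -1, 0, -1], [-1, 2, 0, 0], [0, 0, 2, -1], [-1, 0, -1, 2]].
All simple roots have the same length, so the diagram is simply laced. The associated Dynkin diagram is a chain of 4 nodes with single edges (A_4), so the type is A_4 (the algebra sl(5)).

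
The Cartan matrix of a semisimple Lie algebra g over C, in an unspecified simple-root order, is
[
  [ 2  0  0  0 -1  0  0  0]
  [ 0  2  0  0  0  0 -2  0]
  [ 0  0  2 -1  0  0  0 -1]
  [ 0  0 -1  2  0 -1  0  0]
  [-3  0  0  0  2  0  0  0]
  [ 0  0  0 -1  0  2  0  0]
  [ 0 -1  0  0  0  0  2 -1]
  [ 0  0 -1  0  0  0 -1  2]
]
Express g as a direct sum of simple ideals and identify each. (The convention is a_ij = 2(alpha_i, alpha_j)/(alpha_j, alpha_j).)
The diagram associated to this matrix has two connected components: the simple roots {alpha_2, alpha_3, alpha_4, alpha_6, alpha_7, alpha_8} form a chain of 6 nodes with a double edge at one end; the terminal node there is the unique long simple root (C_6), and {alpha_1, alpha_5} form two nodes joined by a triple edge (G_2). A semisimple Lie algebra decomposes uniquely as the direct sum of simple ideals, one per connected component of its Dynkin diagram, so g ≅ C_6 ⊕ G_2 (dimension 78 + 14 = 92).

C_6 ⊕ G_2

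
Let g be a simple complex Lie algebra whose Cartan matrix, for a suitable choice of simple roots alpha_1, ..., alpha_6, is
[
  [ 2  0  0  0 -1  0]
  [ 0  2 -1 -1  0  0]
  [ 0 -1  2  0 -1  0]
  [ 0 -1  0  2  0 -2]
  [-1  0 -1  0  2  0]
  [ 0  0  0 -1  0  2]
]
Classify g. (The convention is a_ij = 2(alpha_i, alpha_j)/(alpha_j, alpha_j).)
B_6 (so(13))

The matrix has rank 6 with 2's on the diagonal. Reading the off-diagonal entries as Dynkin edges (a single edge where a_ij = a_ji = -1; a double or triple edge where a_ij * a_ji = 2 or 3), the diagram is a chain of 6 nodes with a double edge at one end; the terminal node there is the unique short simple root (B_6). One simple-root ordering that puts it in standard form is (alpha_1, alpha_5, alpha_3, alpha_2, alpha_4, alpha_6). So the algebra is type B_6, i.e. so(13).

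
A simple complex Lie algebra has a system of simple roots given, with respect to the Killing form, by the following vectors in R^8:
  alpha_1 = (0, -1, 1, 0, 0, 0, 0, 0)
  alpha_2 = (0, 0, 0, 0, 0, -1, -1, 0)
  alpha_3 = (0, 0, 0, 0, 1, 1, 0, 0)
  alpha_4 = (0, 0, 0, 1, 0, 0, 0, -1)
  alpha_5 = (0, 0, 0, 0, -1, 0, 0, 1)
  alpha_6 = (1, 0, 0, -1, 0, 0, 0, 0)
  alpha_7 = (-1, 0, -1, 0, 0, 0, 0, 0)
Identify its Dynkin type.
Compute the Cartan integers a_ij = 2(alpha_i, alpha_j)/(alpha_j, alpha_j); the resulting 7x7 Cartan matrix is
[[2, 0, 0, 0, 0, 0, -1], [0, 2, -1, 0, 0, 0, 0], [0, -1, 2, 0, -1, 0, 0], [0, 0, 0, 2, -1, -1, 0], [0, 0, -1, -1, 2, 0, 0], [0, 0, 0, -1, 0, 2, -1], [-1, 0, 0, 0, 0, -1, 2]].
All simple roots have the same length, so the diagram is simply laced. The associated Dynkin diagram is a chain of 7 nodes with single edges (A_7), so the type is A_7 (the algebra sl(8)).

A7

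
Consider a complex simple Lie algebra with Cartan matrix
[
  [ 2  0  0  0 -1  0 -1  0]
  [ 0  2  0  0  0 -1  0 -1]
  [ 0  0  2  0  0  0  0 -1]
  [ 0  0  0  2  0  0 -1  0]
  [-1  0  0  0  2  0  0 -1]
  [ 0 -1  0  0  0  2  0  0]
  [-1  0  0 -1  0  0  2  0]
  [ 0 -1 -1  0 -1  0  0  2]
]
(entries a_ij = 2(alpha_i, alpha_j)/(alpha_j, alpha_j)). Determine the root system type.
The matrix has rank 8 with 2's on the diagonal. Reading the off-diagonal entries as Dynkin edges (a single edge where a_ij = a_ji = -1; a double or triple edge where a_ij * a_ji = 2 or 3), the diagram is a chain of 7 nodes with one extra node attached to the third node from one end (E_8). One simple-root ordering that puts it in standard form is (alpha_6, alpha_3, alpha_2, alpha_8, alpha_5, alpha_1, alpha_7, alpha_4). So the algebra is type E_8.

type E_8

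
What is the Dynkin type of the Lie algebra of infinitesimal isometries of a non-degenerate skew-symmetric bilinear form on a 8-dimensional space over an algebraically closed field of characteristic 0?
This is sp(8), which has dimension 8(8+1)/2 = 36 and rank 8/2 = 4. In the classification of classical Lie algebras, the symplectic algebra sp(2n) has type C_n; here n = 4, so the Dynkin diagram is a chain of 4 nodes with a double edge at one end; the terminal node there is the unique long simple root (C_4). Hence the type is C_4.

type C_4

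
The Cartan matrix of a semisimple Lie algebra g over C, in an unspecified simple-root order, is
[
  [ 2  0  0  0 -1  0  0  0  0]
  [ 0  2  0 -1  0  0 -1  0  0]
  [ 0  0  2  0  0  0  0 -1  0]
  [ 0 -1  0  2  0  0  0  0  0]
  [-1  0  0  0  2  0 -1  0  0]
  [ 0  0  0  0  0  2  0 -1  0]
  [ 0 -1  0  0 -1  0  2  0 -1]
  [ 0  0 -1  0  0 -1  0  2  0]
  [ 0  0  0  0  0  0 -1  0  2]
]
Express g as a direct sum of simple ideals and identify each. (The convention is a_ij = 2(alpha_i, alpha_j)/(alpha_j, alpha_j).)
A_3 + E_6

The diagram associated to this matrix has two connected components: the simple roots {alpha_3, alpha_6, alpha_8} form a chain of 3 nodes with single edges (A_3), and {alpha_1, alpha_2, alpha_4, alpha_5, alpha_7, alpha_9} form a chain of 5 nodes with one extra node attached to the third node from one end (E_6). A semisimple Lie algebra decomposes uniquely as the direct sum of simple ideals, one per connected component of its Dynkin diagram, so g ≅ A_3 ⊕ E_6 (dimension 15 + 78 = 93).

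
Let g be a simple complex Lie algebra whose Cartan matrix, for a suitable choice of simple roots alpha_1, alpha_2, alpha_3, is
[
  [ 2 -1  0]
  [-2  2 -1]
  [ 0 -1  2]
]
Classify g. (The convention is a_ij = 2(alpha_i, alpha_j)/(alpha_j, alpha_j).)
B_3

The matrix has rank 3 with 2's on the diagonal. Reading the off-diagonal entries as Dynkin edges (a single edge where a_ij = a_ji = -1; a double or triple edge where a_ij * a_ji = 2 or 3), the diagram is a chain of 3 nodes with a double edge at one end; the terminal node there is the unique short simple root (B_3). One simple-root ordering that puts it in standard form is (alpha_3, alpha_2, alpha_1). So the algebra is type B_3, i.e. so(7).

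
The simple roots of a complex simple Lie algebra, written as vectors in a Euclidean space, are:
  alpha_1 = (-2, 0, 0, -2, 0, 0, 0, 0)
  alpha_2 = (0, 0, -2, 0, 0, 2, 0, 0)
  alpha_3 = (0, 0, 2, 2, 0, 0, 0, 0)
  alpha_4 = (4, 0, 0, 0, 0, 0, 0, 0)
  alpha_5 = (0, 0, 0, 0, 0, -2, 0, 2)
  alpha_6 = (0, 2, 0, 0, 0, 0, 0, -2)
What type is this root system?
Compute the Cartan integers a_ij = 2(alpha_i, alpha_j)/(alpha_j, alpha_j); the resulting 6x6 Cartan matrix is
[[2, 0, -1, -1, 0, 0], [0, 2, -1, 0, -1, 0], [-1, -1, 2, 0, 0, 0], [-2, 0, 0, 2, 0, 0], [0, -1, 0, 0, 2, -1], [0, 0, 0, 0, -1, 2]].
The roots have two lengths (squared-length ratio 2:1); the short ones are alpha_{1,2,3,5,6}. The associated Dynkin diagram is a chain of 6 nodes with a double edge at one end; the terminal node there is the unique long simple root (C_6), so the type is C_6 (the algebra sp(12)).

type C_6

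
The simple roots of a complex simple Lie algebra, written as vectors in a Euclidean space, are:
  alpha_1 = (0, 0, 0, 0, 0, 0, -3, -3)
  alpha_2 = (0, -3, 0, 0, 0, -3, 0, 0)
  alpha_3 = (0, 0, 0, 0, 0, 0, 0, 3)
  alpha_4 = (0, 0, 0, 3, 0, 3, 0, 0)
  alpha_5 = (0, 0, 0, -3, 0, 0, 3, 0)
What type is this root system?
type B_5

Compute the Cartan integers a_ij = 2(alpha_i, alpha_j)/(alpha_j, alpha_j); the resulting 5x5 Cartan matrix is
[[2, 0, -2, 0, -1], [0, 2, 0, -1, 0], [-1, 0, 2, 0, 0], [0, -1, 0, 2, -1], [-1, 0, 0, -1, 2]].
The roots have two lengths (squared-length ratio 2:1); the short ones are alpha_{3}. The associated Dynkin diagram is a chain of 5 nodes with a double edge at one end; the terminal node there is the unique short simple root (B_5), so the type is B_5 (the algebra so(11)).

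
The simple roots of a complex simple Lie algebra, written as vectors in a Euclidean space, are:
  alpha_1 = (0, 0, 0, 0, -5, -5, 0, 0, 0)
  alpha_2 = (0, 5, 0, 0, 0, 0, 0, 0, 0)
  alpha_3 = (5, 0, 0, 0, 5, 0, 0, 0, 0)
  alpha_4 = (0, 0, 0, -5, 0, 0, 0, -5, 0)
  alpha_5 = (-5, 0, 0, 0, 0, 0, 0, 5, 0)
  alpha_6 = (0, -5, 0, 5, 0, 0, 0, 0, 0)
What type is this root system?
Compute the Cartan integers a_ij = 2(alpha_i, alpha_j)/(alpha_j, alpha_j); the resulting 6x6 Cartan matrix is
[[2, 0, -1, 0, 0, 0], [0, 2, 0, 0, 0, -1], [-1, 0, 2, 0, -1, 0], [0, 0, 0, 2, -1, -1], [0, 0, -1, -1, 2, 0], [0, -2, 0, -1, 0, 2]].
The roots have two lengths (squared-length ratio 2:1); the short ones are alpha_{2}. The associated Dynkin diagram is a chain of 6 nodes with a double edge at one end; the terminal node there is the unique short simple root (B_6), so the type is B_6 (the algebra so(13)).

B_6 (so(13))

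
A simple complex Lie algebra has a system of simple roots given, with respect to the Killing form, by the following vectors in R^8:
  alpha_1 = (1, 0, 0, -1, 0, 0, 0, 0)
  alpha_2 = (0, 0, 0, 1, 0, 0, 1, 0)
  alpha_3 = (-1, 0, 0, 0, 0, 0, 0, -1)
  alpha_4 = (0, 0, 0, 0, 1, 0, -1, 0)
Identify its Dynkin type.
A4

Compute the Cartan integers a_ij = 2(alpha_i, alpha_j)/(alpha_j, alpha_j); the resulting 4x4 Cartan matrix is
[[2, -1, -1, 0], [-1, 2, 0, -1], [-1, 0, 2, 0], [0, -1, 0, 2]].
All simple roots have the same length, so the diagram is simply laced. The associated Dynkin diagram is a chain of 4 nodes with single edges (A_4), so the type is A_4 (the algebra sl(5)).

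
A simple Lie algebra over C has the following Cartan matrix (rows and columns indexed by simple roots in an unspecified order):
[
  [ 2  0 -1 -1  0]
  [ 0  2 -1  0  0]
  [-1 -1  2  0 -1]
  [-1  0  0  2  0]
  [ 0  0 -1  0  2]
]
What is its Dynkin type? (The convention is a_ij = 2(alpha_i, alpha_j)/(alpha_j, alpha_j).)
The matrix has rank 5 with 2's on the diagonal. Reading the off-diagonal entries as Dynkin edges (a single edge where a_ij = a_ji = -1; a double or triple edge where a_ij * a_ji = 2 or 3), the diagram is a chain of 3 nodes with a fork of two nodes at one end (D_5). One simple-root ordering that puts it in standard form is (alpha_4, alpha_1, alpha_3, alpha_5, alpha_2). So the algebra is type D_5, i.e. so(10).

D_5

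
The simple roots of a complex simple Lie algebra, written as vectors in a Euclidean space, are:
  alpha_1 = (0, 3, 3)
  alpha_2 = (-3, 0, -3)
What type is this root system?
Compute the Cartan integers a_ij = 2(alpha_i, alpha_j)/(alpha_j, alpha_j); the resulting 2x2 Cartan matrix is
[[2, -1], [-1, 2]].
All simple roots have the same length, so the diagram is simply laced. The associated Dynkin diagram is a chain of 2 nodes with single edges (A_2), so the type is A_2 (the algebra sl(3)).

A_2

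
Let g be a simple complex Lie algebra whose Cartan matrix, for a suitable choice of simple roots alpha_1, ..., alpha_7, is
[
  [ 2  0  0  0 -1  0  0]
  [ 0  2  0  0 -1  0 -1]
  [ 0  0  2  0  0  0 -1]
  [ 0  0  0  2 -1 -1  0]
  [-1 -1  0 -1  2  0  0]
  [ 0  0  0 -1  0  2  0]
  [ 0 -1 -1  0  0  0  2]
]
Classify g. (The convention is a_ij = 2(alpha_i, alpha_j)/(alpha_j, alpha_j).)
The matrix has rank 7 with 2's on the diagonal. Reading the off-diagonal entries as Dynkin edges (a single edge where a_ij = a_ji = -1; a double or triple edge where a_ij * a_ji = 2 or 3), the diagram is a chain of 6 nodes with one extra node attached to the third node from one end (E_7). One simple-root ordering that puts it in standard form is (alpha_6, alpha_1, alpha_4, alpha_5, alpha_2, alpha_7, alpha_3). So the algebra is type E_7.

E7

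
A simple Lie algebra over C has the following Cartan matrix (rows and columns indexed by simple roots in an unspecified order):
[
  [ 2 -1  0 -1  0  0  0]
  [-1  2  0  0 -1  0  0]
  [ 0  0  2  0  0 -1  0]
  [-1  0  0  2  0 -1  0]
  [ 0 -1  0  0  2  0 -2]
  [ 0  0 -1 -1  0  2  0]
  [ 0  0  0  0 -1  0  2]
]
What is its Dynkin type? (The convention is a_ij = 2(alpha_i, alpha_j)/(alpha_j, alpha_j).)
The matrix has rank 7 with 2's on the diagonal. Reading the off-diagonal entries as Dynkin edges (a single edge where a_ij = a_ji = -1; a double or triple edge where a_ij * a_ji = 2 or 3), the diagram is a chain of 7 nodes with a double edge at one end; the terminal node there is the unique short simple root (B_7). One simple-root ordering that puts it in standard form is (alpha_3, alpha_6, alpha_4, alpha_1, alpha_2, alpha_5, alpha_7). So the algebra is type B_7, i.e. so(15).

type B_7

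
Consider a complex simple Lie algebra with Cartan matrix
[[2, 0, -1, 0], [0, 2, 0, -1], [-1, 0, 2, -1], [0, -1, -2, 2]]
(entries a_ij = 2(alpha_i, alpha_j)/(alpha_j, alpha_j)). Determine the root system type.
type F_4

The matrix has rank 4 with 2's on the diagonal. Reading the off-diagonal entries as Dynkin edges (a single edge where a_ij = a_ji = -1; a double or triple edge where a_ij * a_ji = 2 or 3), the diagram is a chain of 4 nodes with a double edge between the middle two (F_4). One simple-root ordering that puts it in standard form is (alpha_2, alpha_4, alpha_3, alpha_1). So the algebra is type F_4.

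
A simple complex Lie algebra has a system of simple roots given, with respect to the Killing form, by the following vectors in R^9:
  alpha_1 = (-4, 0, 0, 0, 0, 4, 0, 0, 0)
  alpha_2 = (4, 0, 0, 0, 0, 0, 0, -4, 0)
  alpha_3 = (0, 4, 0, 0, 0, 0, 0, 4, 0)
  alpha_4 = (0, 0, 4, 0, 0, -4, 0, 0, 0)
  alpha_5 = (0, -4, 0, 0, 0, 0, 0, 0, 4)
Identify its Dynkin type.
Compute the Cartan integers a_ij = 2(alpha_i, alpha_j)/(alpha_j, alpha_j); the resulting 5x5 Cartan matrix is
[[2, -1, 0, -1, 0], [-1, 2, -1, 0, 0], [0, -1, 2, 0, -1], [-1, 0, 0, 2, 0], [0, 0, -1, 0, 2]].
All simple roots have the same length, so the diagram is simply laced. The associated Dynkin diagram is a chain of 5 nodes with single edges (A_5), so the type is A_5 (the algebra sl(6)).

A_5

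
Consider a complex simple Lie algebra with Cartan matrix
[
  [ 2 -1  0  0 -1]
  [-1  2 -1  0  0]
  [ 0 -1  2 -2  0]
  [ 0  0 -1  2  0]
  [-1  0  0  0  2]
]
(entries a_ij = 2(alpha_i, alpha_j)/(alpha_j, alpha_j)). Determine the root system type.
B_5 (so(11))

The matrix has rank 5 with 2's on the diagonal. Reading the off-diagonal entries as Dynkin edges (a single edge where a_ij = a_ji = -1; a double or triple edge where a_ij * a_ji = 2 or 3), the diagram is a chain of 5 nodes with a double edge at one end; the terminal node there is the unique short simple root (B_5). One simple-root ordering that puts it in standard form is (alpha_5, alpha_1, alpha_2, alpha_3, alpha_4). So the algebra is type B_5, i.e. so(11).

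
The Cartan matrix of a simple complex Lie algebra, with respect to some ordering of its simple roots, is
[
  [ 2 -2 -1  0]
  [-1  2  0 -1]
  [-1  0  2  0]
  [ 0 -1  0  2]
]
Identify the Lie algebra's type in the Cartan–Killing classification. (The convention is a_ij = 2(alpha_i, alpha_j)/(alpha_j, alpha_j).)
type F_4

The matrix has rank 4 with 2's on the diagonal. Reading the off-diagonal entries as Dynkin edges (a single edge where a_ij = a_ji = -1; a double or triple edge where a_ij * a_ji = 2 or 3), the diagram is a chain of 4 nodes with a double edge between the middle two (F_4). One simple-root ordering that puts it in standard form is (alpha_3, alpha_1, alpha_2, alpha_4). So the algebra is type F_4.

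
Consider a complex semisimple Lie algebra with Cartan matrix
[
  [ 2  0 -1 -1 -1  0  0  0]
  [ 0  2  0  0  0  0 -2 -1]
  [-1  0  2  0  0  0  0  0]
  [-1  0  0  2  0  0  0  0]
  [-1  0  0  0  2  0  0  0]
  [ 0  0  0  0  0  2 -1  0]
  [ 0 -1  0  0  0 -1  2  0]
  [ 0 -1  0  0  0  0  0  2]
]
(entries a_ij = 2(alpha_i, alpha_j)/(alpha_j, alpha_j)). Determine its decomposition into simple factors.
type D_4 ⊕ type F_4

The diagram associated to this matrix has two connected components: the simple roots {alpha_1, alpha_3, alpha_4, alpha_5} form a chain of 2 nodes with a fork of two nodes at one end (D_4), and {alpha_2, alpha_6, alpha_7, alpha_8} form a chain of 4 nodes with a double edge between the middle two (F_4). A semisimple Lie algebra decomposes uniquely as the direct sum of simple ideals, one per connected component of its Dynkin diagram, so g ≅ D_4 ⊕ F_4 (dimension 28 + 52 = 80).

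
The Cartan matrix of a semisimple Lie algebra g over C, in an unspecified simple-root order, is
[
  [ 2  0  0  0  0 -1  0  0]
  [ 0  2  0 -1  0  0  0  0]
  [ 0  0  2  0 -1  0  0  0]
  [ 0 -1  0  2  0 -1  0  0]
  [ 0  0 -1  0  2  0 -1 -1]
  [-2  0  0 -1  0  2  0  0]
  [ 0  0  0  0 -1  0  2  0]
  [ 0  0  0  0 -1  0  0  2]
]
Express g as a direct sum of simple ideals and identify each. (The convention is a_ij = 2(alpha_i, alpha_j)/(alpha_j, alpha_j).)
The diagram associated to this matrix has two connected components: the simple roots {alpha_1, alpha_2, alpha_4, alpha_6} form a chain of 4 nodes with a double edge at one end; the terminal node there is the unique short simple root (B_4), and {alpha_3, alpha_5, alpha_7, alpha_8} form a chain of 2 nodes with a fork of two nodes at one end (D_4). A semisimple Lie algebra decomposes uniquely as the direct sum of simple ideals, one per connected component of its Dynkin diagram, so g ≅ B_4 ⊕ D_4 (dimension 36 + 28 = 64).

B_4 + D_4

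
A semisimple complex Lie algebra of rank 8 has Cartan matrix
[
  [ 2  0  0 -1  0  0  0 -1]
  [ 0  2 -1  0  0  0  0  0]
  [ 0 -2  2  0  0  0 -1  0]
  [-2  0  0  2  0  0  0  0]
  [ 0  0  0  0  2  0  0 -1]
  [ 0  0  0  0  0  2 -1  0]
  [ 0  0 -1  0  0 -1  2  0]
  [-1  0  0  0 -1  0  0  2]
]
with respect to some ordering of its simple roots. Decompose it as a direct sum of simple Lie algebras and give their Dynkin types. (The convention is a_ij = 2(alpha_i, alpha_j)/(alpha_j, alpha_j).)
B_4 (so(9)) ⊕ C_4 (sp(8))

The diagram associated to this matrix has two connected components: the simple roots {alpha_2, alpha_3, alpha_6, alpha_7} form a chain of 4 nodes with a double edge at one end; the terminal node there is the unique short simple root (B_4), and {alpha_1, alpha_4, alpha_5, alpha_8} form a chain of 4 nodes with a double edge at one end; the terminal node there is the unique long simple root (C_4). A semisimple Lie algebra decomposes uniquely as the direct sum of simple ideals, one per connected component of its Dynkin diagram, so g ≅ B_4 ⊕ C_4 (dimension 36 + 36 = 72).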